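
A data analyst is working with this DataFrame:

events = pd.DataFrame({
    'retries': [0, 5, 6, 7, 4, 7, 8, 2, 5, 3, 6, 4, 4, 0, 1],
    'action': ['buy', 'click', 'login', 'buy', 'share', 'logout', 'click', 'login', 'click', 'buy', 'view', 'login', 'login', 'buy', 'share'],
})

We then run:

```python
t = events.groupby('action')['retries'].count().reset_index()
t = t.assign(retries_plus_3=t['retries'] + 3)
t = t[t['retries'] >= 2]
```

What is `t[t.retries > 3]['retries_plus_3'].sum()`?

group by action, count of retries:
action
buy       4
click     3
login     4
logout    1
share     2
view      1
Name: retries, dtype: int64
reset_index():
   action  retries
0     buy        4
1   click        3
2   login        4
3  logout        1
4   share        2
5    view        1
add column retries_plus_3 = t['retries'] + 3:
   action  retries  retries_plus_3
0     buy        4               7
1   click        3               6
2   login        4               7
3  logout        1               4
4   share        2               5
5    view        1               4
filter rows where retries >= 2:
  action  retries  retries_plus_3
0    buy        4               7
1  click        3               6
2  login        4               7
4  share        2               5
filter rows where retries > 3:
  action  retries  retries_plus_3
0    buy        4               7
2  login        4               7
Taking the sum of column 'retries_plus_3' gives 14.

14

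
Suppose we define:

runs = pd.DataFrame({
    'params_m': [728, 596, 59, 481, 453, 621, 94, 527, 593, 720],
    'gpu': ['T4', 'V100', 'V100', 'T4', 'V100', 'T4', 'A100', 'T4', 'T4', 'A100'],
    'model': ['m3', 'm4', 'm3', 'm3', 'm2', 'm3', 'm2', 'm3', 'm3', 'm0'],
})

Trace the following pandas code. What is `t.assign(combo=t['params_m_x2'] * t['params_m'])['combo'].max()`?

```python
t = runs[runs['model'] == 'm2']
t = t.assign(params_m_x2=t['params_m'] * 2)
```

filter rows where model == 'm2':
   params_m   gpu model
4       453  V100    m2
6        94  A100    m2
add column params_m_x2 = t['params_m'] * 2:
   params_m   gpu model  params_m_x2
4       453  V100    m2          906
6        94  A100    m2          188
add column combo = t['params_m_x2'] * t['params_m']:
   params_m   gpu model  params_m_x2   combo
4       453  V100    m2          906  410418
6        94  A100    m2          188   17672
Reading off the max of column 'combo', we get 410418.

410418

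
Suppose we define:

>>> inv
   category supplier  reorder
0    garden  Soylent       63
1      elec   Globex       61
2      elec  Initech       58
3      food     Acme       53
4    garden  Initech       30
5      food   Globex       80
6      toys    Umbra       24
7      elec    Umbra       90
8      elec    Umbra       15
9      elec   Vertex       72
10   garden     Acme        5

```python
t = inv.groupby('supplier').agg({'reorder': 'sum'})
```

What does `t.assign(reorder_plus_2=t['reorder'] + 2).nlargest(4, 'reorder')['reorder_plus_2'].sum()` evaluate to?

group by supplier, sum of reorder:
          reorder
supplier         
Acme           58
Globex        141
Initech        88
Soylent        63
Umbra         129
Vertex         72
add column reorder_plus_2 = t['reorder'] + 2:
          reorder  reorder_plus_2
supplier                         
Acme           58              60
Globex        141             143
Initech        88              90
Soylent        63              65
Umbra         129             131
Vertex         72              74
take 4 rows with largest reorder:
          reorder  reorder_plus_2
supplier                         
Globex        141             143
Umbra         129             131
Initech        88              90
Vertex         72              74
Hence 438.

438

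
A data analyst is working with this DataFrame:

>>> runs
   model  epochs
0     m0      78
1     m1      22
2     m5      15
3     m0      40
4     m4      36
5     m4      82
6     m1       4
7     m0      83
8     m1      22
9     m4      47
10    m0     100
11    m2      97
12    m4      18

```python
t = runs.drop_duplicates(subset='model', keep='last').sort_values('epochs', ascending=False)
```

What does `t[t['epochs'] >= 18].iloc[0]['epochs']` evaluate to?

drop duplicate model (keep=last):
   model  epochs
2     m5      15
8     m1      22
10    m0     100
11    m2      97
12    m4      18
sort by epochs descending:
   model  epochs
10    m0     100
11    m2      97
8     m1      22
12    m4      18
2     m5      15
filter rows where epochs >= 18:
   model  epochs
10    m0     100
11    m2      97
8     m1      22
12    m4      18

100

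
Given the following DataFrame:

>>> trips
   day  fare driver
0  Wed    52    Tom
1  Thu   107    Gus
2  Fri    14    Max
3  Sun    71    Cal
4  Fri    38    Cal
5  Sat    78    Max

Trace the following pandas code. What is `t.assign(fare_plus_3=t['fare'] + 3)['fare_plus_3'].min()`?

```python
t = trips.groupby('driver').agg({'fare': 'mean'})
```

group by driver, mean of fare:
         fare
driver       
Cal      54.5
Gus     107.0
Max      46.0
Tom      52.0
add column fare_plus_3 = t['fare'] + 3:
         fare  fare_plus_3
driver                    
Cal      54.5         57.5
Gus     107.0        110.0
Max      46.0         49.0
Tom      52.0         55.0
min of column 'fare_plus_3' → 49.0

49.0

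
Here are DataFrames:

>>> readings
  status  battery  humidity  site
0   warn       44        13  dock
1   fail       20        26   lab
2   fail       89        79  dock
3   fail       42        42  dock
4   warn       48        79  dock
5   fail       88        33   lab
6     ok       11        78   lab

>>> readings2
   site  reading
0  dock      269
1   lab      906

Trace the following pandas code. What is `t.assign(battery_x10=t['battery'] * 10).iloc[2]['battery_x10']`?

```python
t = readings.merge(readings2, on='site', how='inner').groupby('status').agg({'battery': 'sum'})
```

merge on 'site' (how='inner') → 7 rows:
  status  battery  humidity  site  reading
0   warn       44        13  dock      269
1   fail       20        26   lab      906
2   fail       89        79  dock      269
3   fail       42        42  dock      269
4   warn       48        79  dock      269
5   fail       88        33   lab      906
6     ok       11        78   lab      906
group by status, sum of battery:
        battery
status         
fail        239
ok           11
warn         92
add column battery_x10 = t['battery'] * 10:
        battery  battery_x10
status                      
fail        239         2390
ok           11          110
warn         92          920

920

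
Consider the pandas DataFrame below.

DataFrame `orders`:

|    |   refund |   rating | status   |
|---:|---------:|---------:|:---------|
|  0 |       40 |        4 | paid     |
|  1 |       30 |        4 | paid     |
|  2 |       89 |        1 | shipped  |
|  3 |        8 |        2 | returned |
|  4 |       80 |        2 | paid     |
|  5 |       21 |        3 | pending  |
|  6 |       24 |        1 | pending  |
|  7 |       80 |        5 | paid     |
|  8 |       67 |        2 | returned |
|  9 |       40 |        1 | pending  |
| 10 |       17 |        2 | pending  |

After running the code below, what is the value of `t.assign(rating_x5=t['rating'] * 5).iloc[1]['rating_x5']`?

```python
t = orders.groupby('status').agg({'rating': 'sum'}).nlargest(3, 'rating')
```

group by status, sum of rating:
          rating
status          
paid          15
pending        7
returned       4
shipped        1
take 3 rows with largest rating:
          rating
status          
paid          15
pending        7
returned       4
add column rating_x5 = t['rating'] * 5:
          rating  rating_x5
status                     
paid          15         75
pending        7         35
returned       4         20
Finally, value at position 1, column 'rating_x5' = 35.

35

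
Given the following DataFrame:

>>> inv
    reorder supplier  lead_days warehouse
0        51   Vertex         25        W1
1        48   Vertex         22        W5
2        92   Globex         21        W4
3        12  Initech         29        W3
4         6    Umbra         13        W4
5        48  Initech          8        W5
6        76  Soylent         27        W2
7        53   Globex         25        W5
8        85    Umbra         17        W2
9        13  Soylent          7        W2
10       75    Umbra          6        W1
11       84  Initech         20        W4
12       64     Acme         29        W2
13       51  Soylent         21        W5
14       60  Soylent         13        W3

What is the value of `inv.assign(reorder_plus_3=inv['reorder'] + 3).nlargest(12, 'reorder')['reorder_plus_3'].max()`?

95

add column reorder_plus_3 = inv['reorder'] + 3:
    reorder supplier  lead_days warehouse  reorder_plus_3
0        51   Vertex         25        W1              54
1        48   Vertex         22        W5              51
2        92   Globex         21        W4              95
3        12  Initech         29        W3              15
4         6    Umbra         13        W4               9
5        48  Initech          8        W5              51
6        76  Soylent         27        W2              79
7        53   Globex         25        W5              56
8        85    Umbra         17        W2              88
9        13  Soylent          7        W2              16
10       75    Umbra          6        W1              78
11       84  Initech         20        W4              87
12       64     Acme         29        W2              67
13       51  Soylent         21        W5              54
14       60  Soylent         13        W3              63
take 12 rows with largest reorder:
    reorder supplier  lead_days warehouse  reorder_plus_3
2        92   Globex         21        W4              95
8        85    Umbra         17        W2              88
11       84  Initech         20        W4              87
6        76  Soylent         27        W2              79
10       75    Umbra          6        W1              78
12       64     Acme         29        W2              67
14       60  Soylent         13        W3              63
7        53   Globex         25        W5              56
0        51   Vertex         25        W1              54
13       51  Soylent         21        W5              54
1        48   Vertex         22        W5              51
5        48  Initech          8        W5              51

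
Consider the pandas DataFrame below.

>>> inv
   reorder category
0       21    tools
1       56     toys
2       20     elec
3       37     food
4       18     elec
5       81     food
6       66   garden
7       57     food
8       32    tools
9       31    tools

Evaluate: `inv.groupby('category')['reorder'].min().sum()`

group by category, min of reorder:
category
elec      18
food      37
garden    66
tools     21
toys      56
Name: reorder, dtype: int64
Taking the sum of the resulting series gives 198.

198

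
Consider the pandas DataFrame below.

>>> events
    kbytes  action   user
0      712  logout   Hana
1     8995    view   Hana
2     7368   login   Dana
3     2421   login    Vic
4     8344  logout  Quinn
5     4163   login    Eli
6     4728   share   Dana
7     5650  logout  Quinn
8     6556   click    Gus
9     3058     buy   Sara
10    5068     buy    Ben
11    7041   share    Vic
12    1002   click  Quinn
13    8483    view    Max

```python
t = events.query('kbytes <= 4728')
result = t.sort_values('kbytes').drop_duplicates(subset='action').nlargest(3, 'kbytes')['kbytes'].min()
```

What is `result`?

filter rows where kbytes <= 4728:
    kbytes  action   user
0      712  logout   Hana
3     2421   login    Vic
5     4163   login    Eli
6     4728   share   Dana
9     3058     buy   Sara
12    1002   click  Quinn
sort by kbytes:
    kbytes  action   user
0      712  logout   Hana
12    1002   click  Quinn
3     2421   login    Vic
9     3058     buy   Sara
5     4163   login    Eli
6     4728   share   Dana
drop duplicate action (keep=first):
    kbytes  action   user
0      712  logout   Hana
12    1002   click  Quinn
3     2421   login    Vic
9     3058     buy   Sara
6     4728   share   Dana
take 3 rows with largest kbytes:
   kbytes action  user
6    4728  share  Dana
9    3058    buy  Sara
3    2421  login   Vic

2421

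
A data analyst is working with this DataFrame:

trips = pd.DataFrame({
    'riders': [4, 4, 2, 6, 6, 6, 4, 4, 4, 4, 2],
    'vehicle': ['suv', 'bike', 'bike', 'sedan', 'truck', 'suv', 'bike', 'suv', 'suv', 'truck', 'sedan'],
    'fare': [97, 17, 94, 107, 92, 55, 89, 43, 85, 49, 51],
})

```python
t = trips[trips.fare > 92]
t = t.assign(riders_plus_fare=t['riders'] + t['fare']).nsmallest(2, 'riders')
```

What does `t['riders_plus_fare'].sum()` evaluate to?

197

filter rows where fare > 92:
   riders vehicle  fare
0       4     suv    97
2       2    bike    94
3       6   sedan   107
add column riders_plus_fare = t['riders'] + t['fare']:
   riders vehicle  fare  riders_plus_fare
0       4     suv    97               101
2       2    bike    94                96
3       6   sedan   107               113
take 2 rows with smallest riders:
   riders vehicle  fare  riders_plus_fare
2       2    bike    94                96
0       4     suv    97               101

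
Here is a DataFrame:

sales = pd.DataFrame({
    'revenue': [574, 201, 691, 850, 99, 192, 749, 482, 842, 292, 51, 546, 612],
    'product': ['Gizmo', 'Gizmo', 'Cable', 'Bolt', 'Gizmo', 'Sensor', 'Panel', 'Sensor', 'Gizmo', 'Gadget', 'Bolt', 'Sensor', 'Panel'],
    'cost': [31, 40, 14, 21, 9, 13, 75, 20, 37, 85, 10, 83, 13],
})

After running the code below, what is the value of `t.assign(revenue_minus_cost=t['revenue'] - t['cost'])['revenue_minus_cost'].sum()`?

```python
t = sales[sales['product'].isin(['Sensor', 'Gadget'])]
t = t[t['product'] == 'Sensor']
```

1104

filter rows where product in ['Sensor', 'Gadget']:
    revenue product  cost
5       192  Sensor    13
7       482  Sensor    20
9       292  Gadget    85
11      546  Sensor    83
filter rows where product == 'Sensor':
    revenue product  cost
5       192  Sensor    13
7       482  Sensor    20
11      546  Sensor    83
add column revenue_minus_cost = t['revenue'] - t['cost']:
    revenue product  cost  revenue_minus_cost
5       192  Sensor    13                 179
7       482  Sensor    20                 462
11      546  Sensor    83                 463
Reading off the sum of column 'revenue_minus_cost', we get 1104.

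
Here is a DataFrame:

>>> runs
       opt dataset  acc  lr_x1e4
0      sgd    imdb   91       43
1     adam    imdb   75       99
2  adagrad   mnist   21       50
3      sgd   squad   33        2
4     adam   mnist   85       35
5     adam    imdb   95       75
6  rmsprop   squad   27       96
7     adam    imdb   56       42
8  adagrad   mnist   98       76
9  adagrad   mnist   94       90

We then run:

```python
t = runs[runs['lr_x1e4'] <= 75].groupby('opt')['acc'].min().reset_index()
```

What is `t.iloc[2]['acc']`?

filter rows where lr_x1e4 <= 75:
       opt dataset  acc  lr_x1e4
0      sgd    imdb   91       43
2  adagrad   mnist   21       50
3      sgd   squad   33        2
4     adam   mnist   85       35
5     adam    imdb   95       75
7     adam    imdb   56       42
group by opt, min of acc:
opt
adagrad    21
adam       56
sgd        33
Name: acc, dtype: int64
reset_index():
       opt  acc
0  adagrad   21
1     adam   56
2      sgd   33
Hence 33.

33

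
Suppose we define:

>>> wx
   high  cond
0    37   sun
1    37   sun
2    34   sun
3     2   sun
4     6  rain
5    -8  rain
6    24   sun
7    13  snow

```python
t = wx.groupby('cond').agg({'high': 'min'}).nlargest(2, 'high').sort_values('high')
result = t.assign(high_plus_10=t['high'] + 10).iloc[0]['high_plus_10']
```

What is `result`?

12

group by cond, min of high:
      high
cond      
rain    -8
snow    13
sun      2
take 2 rows with largest high:
      high
cond      
snow    13
sun      2
sort by high:
      high
cond      
sun      2
snow    13
add column high_plus_10 = t['high'] + 10:
      high  high_plus_10
cond                    
sun      2            12
snow    13            23
Finally, value at position 0, column 'high_plus_10' = 12.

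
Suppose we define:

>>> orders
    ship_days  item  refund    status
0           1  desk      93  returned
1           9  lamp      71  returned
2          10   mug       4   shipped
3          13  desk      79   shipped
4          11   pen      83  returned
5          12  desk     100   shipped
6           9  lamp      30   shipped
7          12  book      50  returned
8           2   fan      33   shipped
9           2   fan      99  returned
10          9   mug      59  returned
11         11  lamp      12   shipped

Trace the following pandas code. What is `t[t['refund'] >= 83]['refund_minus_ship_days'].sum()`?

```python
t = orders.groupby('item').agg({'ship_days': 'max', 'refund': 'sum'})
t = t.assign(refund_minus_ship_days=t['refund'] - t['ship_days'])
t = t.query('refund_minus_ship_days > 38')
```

563

group by item: max(ship_days), sum(refund):
      ship_days  refund
item                   
book         12      50
desk         13     272
fan           2     132
lamp         11     113
mug          10      63
pen          11      83
add column refund_minus_ship_days = t['refund'] - t['ship_days']:
      ship_days  refund  refund_minus_ship_days
item                                           
book         12      50                      38
desk         13     272                     259
fan           2     132                     130
lamp         11     113                     102
mug          10      63                      53
pen          11      83                      72
filter rows where refund_minus_ship_days > 38:
      ship_days  refund  refund_minus_ship_days
item                                           
desk         13     272                     259
fan           2     132                     130
lamp         11     113                     102
mug          10      63                      53
pen          11      83                      72
filter rows where refund >= 83:
      ship_days  refund  refund_minus_ship_days
item                                           
desk         13     272                     259
fan           2     132                     130
lamp         11     113                     102
pen          11      83                      72
sum of column 'refund_minus_ship_days' → 563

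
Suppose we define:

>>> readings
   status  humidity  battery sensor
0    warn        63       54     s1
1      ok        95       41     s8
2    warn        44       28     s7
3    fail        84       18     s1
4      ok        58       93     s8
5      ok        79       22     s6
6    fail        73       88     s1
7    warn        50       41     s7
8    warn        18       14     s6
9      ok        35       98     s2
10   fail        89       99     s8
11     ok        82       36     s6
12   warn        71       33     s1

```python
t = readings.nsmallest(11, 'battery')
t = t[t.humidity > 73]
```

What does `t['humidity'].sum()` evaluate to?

340

take 11 rows with smallest battery:
   status  humidity  battery sensor
8    warn        18       14     s6
3    fail        84       18     s1
5      ok        79       22     s6
2    warn        44       28     s7
12   warn        71       33     s1
11     ok        82       36     s6
1      ok        95       41     s8
7    warn        50       41     s7
0    warn        63       54     s1
6    fail        73       88     s1
4      ok        58       93     s8
filter rows where humidity > 73:
   status  humidity  battery sensor
3    fail        84       18     s1
5      ok        79       22     s6
11     ok        82       36     s6
1      ok        95       41     s8
So sum() = 340.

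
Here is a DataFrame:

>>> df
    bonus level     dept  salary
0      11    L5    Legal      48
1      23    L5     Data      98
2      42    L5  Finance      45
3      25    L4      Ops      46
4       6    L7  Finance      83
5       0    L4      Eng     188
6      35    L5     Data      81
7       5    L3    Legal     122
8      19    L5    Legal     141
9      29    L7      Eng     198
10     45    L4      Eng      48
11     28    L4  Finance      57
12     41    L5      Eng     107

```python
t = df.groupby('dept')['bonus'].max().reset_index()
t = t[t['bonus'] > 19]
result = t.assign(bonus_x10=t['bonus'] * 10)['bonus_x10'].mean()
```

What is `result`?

367.5

group by dept, max of bonus:
dept
Data       35
Eng        45
Finance    42
Legal      19
Ops        25
Name: bonus, dtype: int64
reset_index():
      dept  bonus
0     Data     35
1      Eng     45
2  Finance     42
3    Legal     19
4      Ops     25
filter rows where bonus > 19:
      dept  bonus
0     Data     35
1      Eng     45
2  Finance     42
4      Ops     25
add column bonus_x10 = t['bonus'] * 10:
      dept  bonus  bonus_x10
0     Data     35        350
1      Eng     45        450
2  Finance     42        420
4      Ops     25        250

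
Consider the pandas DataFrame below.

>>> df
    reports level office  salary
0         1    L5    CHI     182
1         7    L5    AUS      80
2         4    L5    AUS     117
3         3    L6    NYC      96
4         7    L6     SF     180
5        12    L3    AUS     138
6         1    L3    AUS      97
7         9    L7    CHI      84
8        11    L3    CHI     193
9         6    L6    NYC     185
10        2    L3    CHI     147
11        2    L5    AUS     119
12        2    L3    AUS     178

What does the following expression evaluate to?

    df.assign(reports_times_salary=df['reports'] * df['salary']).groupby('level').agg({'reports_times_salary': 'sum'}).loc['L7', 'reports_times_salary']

756

add column reports_times_salary = df['reports'] * df['salary']:
    reports level office  salary  reports_times_salary
0         1    L5    CHI     182                   182
1         7    L5    AUS      80                   560
2         4    L5    AUS     117                   468
3         3    L6    NYC      96                   288
4         7    L6     SF     180                  1260
5        12    L3    AUS     138                  1656
6         1    L3    AUS      97                    97
7         9    L7    CHI      84                   756
8        11    L3    CHI     193                  2123
9         6    L6    NYC     185                  1110
10        2    L3    CHI     147                   294
11        2    L5    AUS     119                   238
12        2    L3    AUS     178                   356
group by level, sum of reports_times_salary:
       reports_times_salary
level                      
L3                     4526
L5                     1448
L6                     2658
L7                      756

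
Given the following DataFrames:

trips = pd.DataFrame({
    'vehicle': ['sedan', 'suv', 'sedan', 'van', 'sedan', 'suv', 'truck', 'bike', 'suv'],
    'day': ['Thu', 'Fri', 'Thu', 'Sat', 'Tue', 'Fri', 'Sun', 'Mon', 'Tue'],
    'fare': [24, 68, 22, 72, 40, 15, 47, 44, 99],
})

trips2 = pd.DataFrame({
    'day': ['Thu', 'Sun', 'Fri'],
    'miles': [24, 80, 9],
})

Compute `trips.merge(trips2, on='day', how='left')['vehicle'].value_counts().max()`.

merge on 'day' (how='left') → 9 rows:
  vehicle  day  fare  miles
0   sedan  Thu    24   24.0
1     suv  Fri    68    9.0
2   sedan  Thu    22   24.0
3     van  Sat    72    NaN
4   sedan  Tue    40    NaN
5     suv  Fri    15    9.0
6   truck  Sun    47   80.0
7    bike  Mon    44    NaN
8     suv  Tue    99    NaN
value_counts of vehicle:
vehicle
sedan    3
suv      3
van      1
truck    1
bike     1
Name: count, dtype: int64
max of the resulting series → 3

3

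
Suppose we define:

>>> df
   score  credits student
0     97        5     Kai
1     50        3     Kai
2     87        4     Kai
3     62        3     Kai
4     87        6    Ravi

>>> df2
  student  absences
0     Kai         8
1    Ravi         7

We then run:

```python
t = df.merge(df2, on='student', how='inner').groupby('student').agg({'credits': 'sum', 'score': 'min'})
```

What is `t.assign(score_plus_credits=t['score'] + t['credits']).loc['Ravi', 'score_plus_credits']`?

93

merge on 'student' (how='inner') → 5 rows:
   score  credits student  absences
0     97        5     Kai         8
1     50        3     Kai         8
2     87        4     Kai         8
3     62        3     Kai         8
4     87        6    Ravi         7
group by student: sum(credits), min(score):
         credits  score
student                
Kai           15     50
Ravi           6     87
add column score_plus_credits = t['score'] + t['credits']:
         credits  score  score_plus_credits
student                                    
Kai           15     50                  65
Ravi           6     87                  93
Taking the value at row 'Ravi', column 'score_plus_credits' gives 93.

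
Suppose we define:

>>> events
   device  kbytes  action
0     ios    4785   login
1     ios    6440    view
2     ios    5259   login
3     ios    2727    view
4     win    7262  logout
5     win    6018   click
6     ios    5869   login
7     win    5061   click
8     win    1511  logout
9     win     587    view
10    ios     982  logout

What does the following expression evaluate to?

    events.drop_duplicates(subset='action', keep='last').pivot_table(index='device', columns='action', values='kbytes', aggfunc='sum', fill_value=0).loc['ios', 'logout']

drop duplicate action (keep=last):
   device  kbytes  action
6     ios    5869   login
7     win    5061   click
9     win     587    view
10    ios     982  logout
pivot: rows=device, cols=action, sum(kbytes):
action  click  login  logout  view
device                            
ios         0   5869     982     0
win      5061      0       0   587
Then the value at row 'ios', column 'logout': 982

982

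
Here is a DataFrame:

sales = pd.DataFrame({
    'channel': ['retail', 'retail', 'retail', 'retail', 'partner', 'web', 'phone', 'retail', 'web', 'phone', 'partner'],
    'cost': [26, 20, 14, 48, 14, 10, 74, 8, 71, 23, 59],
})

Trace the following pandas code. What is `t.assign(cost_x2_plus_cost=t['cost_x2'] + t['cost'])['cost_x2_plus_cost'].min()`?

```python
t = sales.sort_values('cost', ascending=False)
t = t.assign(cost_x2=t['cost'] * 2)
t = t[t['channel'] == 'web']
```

30

sort by cost descending:
    channel  cost
6     phone    74
8       web    71
10  partner    59
3    retail    48
0    retail    26
9     phone    23
1    retail    20
2    retail    14
4   partner    14
5       web    10
7    retail     8
add column cost_x2 = t['cost'] * 2:
    channel  cost  cost_x2
6     phone    74      148
8       web    71      142
10  partner    59      118
3    retail    48       96
0    retail    26       52
9     phone    23       46
1    retail    20       40
2    retail    14       28
4   partner    14       28
5       web    10       20
7    retail     8       16
filter rows where channel == 'web':
  channel  cost  cost_x2
8     web    71      142
5     web    10       20
add column cost_x2_plus_cost = t['cost_x2'] + t['cost']:
  channel  cost  cost_x2  cost_x2_plus_cost
8     web    71      142                213
5     web    10       20                 30
So min() = 30.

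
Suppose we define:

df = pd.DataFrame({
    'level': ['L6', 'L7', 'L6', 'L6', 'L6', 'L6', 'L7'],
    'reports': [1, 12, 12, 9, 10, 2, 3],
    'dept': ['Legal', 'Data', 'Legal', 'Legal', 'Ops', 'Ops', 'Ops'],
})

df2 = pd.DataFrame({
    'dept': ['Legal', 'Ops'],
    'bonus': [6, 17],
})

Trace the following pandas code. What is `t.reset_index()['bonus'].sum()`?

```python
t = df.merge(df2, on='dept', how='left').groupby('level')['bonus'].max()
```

34.0

merge on 'dept' (how='left') → 7 rows:
  level  reports   dept  bonus
0    L6        1  Legal    6.0
1    L7       12   Data    NaN
2    L6       12  Legal    6.0
3    L6        9  Legal    6.0
4    L6       10    Ops   17.0
5    L6        2    Ops   17.0
6    L7        3    Ops   17.0
group by level, max of bonus:
level
L6    17.0
L7    17.0
Name: bonus, dtype: float64
reset_index():
  level  bonus
0    L6   17.0
1    L7   17.0
The sum of column 'bonus' is 34.0.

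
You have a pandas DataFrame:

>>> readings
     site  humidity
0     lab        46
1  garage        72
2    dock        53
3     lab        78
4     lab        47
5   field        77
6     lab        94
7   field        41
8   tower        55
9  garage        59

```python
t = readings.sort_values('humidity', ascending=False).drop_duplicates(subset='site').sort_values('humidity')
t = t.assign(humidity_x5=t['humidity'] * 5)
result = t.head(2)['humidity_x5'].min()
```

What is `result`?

sort by humidity descending:
     site  humidity
6     lab        94
3     lab        78
5   field        77
1  garage        72
9  garage        59
8   tower        55
2    dock        53
4     lab        47
0     lab        46
7   field        41
drop duplicate site (keep=first):
     site  humidity
6     lab        94
5   field        77
1  garage        72
8   tower        55
2    dock        53
sort by humidity:
     site  humidity
2    dock        53
8   tower        55
1  garage        72
5   field        77
6     lab        94
add column humidity_x5 = t['humidity'] * 5:
     site  humidity  humidity_x5
2    dock        53          265
8   tower        55          275
1  garage        72          360
5   field        77          385
6     lab        94          470
take first 2 rows:
    site  humidity  humidity_x5
2   dock        53          265
8  tower        55          275
Then the min of column 'humidity_x5': 265

265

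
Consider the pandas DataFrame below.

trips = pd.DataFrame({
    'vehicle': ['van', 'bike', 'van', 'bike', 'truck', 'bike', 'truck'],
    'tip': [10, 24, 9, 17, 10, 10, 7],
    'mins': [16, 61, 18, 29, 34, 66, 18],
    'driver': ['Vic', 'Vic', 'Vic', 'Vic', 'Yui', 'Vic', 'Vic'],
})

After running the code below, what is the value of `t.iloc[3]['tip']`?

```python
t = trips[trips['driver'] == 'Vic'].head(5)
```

17

filter rows where driver == 'Vic':
  vehicle  tip  mins driver
0     van   10    16    Vic
1    bike   24    61    Vic
2     van    9    18    Vic
3    bike   17    29    Vic
5    bike   10    66    Vic
6   truck    7    18    Vic
take first 5 rows:
  vehicle  tip  mins driver
0     van   10    16    Vic
1    bike   24    61    Vic
2     van    9    18    Vic
3    bike   17    29    Vic
5    bike   10    66    Vic
Then the value at position 3, column 'tip': 17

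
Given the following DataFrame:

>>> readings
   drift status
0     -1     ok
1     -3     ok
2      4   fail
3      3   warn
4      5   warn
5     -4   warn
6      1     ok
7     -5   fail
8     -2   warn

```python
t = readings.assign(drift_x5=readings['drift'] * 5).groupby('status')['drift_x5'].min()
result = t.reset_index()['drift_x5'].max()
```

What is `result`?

-15

add column drift_x5 = readings['drift'] * 5:
   drift status  drift_x5
0     -1     ok        -5
1     -3     ok       -15
2      4   fail        20
3      3   warn        15
4      5   warn        25
5     -4   warn       -20
6      1     ok         5
7     -5   fail       -25
8     -2   warn       -10
group by status, min of drift_x5:
status
fail   -25
ok     -15
warn   -20
Name: drift_x5, dtype: int64
reset_index():
  status  drift_x5
0   fail       -25
1     ok       -15
2   warn       -20
So max() = -15.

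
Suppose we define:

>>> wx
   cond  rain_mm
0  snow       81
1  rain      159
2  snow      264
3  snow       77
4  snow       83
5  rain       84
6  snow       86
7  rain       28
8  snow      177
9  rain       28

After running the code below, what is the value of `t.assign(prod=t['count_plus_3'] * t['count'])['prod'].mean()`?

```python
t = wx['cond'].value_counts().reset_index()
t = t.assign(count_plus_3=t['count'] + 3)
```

41.0

value_counts of cond:
cond
snow    6
rain    4
Name: count, dtype: int64
reset_index():
   cond  count
0  snow      6
1  rain      4
add column count_plus_3 = t['count'] + 3:
   cond  count  count_plus_3
0  snow      6             9
1  rain      4             7
add column prod = t['count_plus_3'] * t['count']:
   cond  count  count_plus_3  prod
0  snow      6             9    54
1  rain      4             7    28
Hence 41.0.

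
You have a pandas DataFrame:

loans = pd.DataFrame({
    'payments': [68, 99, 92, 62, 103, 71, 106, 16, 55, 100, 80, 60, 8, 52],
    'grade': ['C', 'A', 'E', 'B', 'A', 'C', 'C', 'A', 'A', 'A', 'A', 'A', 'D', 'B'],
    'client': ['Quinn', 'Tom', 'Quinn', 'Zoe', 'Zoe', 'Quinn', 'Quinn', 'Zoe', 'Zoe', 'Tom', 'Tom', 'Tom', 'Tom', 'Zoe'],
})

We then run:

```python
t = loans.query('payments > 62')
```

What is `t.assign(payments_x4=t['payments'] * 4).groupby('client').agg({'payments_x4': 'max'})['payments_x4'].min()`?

filter rows where payments > 62:
    payments grade client
0         68     C  Quinn
1         99     A    Tom
2         92     E  Quinn
4        103     A    Zoe
5         71     C  Quinn
6        106     C  Quinn
9        100     A    Tom
10        80     A    Tom
add column payments_x4 = t['payments'] * 4:
    payments grade client  payments_x4
0         68     C  Quinn          272
1         99     A    Tom          396
2         92     E  Quinn          368
4        103     A    Zoe          412
5         71     C  Quinn          284
6        106     C  Quinn          424
9        100     A    Tom          400
10        80     A    Tom          320
group by client, max of payments_x4:
        payments_x4
client             
Quinn           424
Tom             400
Zoe             412
Hence 400.

400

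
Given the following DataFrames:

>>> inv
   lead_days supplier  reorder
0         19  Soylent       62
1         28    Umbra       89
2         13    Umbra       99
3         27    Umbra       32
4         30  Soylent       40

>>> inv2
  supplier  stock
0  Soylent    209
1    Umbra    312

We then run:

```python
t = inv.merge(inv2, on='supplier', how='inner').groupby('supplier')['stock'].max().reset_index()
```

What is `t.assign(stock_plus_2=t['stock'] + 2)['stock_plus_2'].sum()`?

525

merge on 'supplier' (how='inner') → 5 rows:
   lead_days supplier  reorder  stock
0         19  Soylent       62    209
1         28    Umbra       89    312
2         13    Umbra       99    312
3         27    Umbra       32    312
4         30  Soylent       40    209
group by supplier, max of stock:
supplier
Soylent    209
Umbra      312
Name: stock, dtype: int64
reset_index():
  supplier  stock
0  Soylent    209
1    Umbra    312
add column stock_plus_2 = t['stock'] + 2:
  supplier  stock  stock_plus_2
0  Soylent    209           211
1    Umbra    312           314
Hence 525.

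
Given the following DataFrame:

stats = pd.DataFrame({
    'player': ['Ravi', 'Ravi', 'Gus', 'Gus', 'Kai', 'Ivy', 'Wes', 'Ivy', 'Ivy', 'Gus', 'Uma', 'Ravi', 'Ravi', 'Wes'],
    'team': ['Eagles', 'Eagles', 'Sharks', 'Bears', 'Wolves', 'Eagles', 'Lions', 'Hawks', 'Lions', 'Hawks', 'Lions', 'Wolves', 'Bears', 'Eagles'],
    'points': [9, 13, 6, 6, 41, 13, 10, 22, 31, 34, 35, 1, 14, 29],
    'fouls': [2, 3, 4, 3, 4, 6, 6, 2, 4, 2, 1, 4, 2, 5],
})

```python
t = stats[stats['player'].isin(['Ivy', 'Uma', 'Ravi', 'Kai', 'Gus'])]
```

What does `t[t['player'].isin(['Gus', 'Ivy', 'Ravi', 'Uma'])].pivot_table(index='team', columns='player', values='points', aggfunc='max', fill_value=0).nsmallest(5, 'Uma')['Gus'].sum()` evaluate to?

46

filter rows where player in ['Ivy', 'Uma', 'Ravi', 'Kai', 'Gus']:
   player    team  points  fouls
0    Ravi  Eagles       9      2
1    Ravi  Eagles      13      3
2     Gus  Sharks       6      4
3     Gus   Bears       6      3
4     Kai  Wolves      41      4
5     Ivy  Eagles      13      6
7     Ivy   Hawks      22      2
8     Ivy   Lions      31      4
9     Gus   Hawks      34      2
10    Uma   Lions      35      1
11   Ravi  Wolves       1      4
12   Ravi   Bears      14      2
filter rows where player in ['Gus', 'Ivy', 'Ravi', 'Uma']:
   player    team  points  fouls
0    Ravi  Eagles       9      2
1    Ravi  Eagles      13      3
2     Gus  Sharks       6      4
3     Gus   Bears       6      3
5     Ivy  Eagles      13      6
7     Ivy   Hawks      22      2
8     Ivy   Lions      31      4
9     Gus   Hawks      34      2
10    Uma   Lions      35      1
11   Ravi  Wolves       1      4
12   Ravi   Bears      14      2
pivot: rows=team, cols=player, max(points):
player  Gus  Ivy  Ravi  Uma
team                       
Bears     6    0    14    0
Eagles    0   13    13    0
Hawks    34   22     0    0
Lions     0   31     0   35
Sharks    6    0     0    0
Wolves    0    0     1    0
take 5 rows with smallest Uma:
player  Gus  Ivy  Ravi  Uma
team                       
Bears     6    0    14    0
Eagles    0   13    13    0
Hawks    34   22     0    0
Sharks    6    0     0    0
Wolves    0    0     1    0
Hence 46.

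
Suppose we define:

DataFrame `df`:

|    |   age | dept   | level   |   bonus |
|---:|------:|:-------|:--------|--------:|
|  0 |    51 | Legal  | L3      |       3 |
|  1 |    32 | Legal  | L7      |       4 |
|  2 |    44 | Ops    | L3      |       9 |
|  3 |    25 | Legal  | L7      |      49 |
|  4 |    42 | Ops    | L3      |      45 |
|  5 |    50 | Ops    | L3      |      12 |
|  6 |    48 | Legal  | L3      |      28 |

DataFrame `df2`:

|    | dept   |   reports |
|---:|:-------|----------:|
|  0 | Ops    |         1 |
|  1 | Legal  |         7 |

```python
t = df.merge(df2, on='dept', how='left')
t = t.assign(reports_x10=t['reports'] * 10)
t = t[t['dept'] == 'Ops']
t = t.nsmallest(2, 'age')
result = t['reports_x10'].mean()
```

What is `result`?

10.0

merge on 'dept' (how='left') → 7 rows:
   age   dept level  bonus  reports
0   51  Legal    L3      3        7
1   32  Legal    L7      4        7
2   44    Ops    L3      9        1
3   25  Legal    L7     49        7
4   42    Ops    L3     45        1
5   50    Ops    L3     12        1
6   48  Legal    L3     28        7
add column reports_x10 = t['reports'] * 10:
   age   dept level  bonus  reports  reports_x10
0   51  Legal    L3      3        7           70
1   32  Legal    L7      4        7           70
2   44    Ops    L3      9        1           10
3   25  Legal    L7     49        7           70
4   42    Ops    L3     45        1           10
5   50    Ops    L3     12        1           10
6   48  Legal    L3     28        7           70
filter rows where dept == 'Ops':
   age dept level  bonus  reports  reports_x10
2   44  Ops    L3      9        1           10
4   42  Ops    L3     45        1           10
5   50  Ops    L3     12        1           10
take 2 rows with smallest age:
   age dept level  bonus  reports  reports_x10
4   42  Ops    L3     45        1           10
2   44  Ops    L3      9        1           10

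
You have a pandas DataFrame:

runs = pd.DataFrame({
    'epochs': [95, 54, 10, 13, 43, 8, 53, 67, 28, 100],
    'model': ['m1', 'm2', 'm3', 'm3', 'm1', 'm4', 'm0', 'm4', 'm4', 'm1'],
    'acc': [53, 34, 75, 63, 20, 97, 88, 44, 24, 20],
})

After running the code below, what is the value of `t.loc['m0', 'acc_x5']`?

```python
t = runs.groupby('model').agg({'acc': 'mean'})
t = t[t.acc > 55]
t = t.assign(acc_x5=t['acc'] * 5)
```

440.0

group by model, mean of acc:
        acc
model      
m0     88.0
m1     31.0
m2     34.0
m3     69.0
m4     55.0
filter rows where acc > 55:
        acc
model      
m0     88.0
m3     69.0
add column acc_x5 = t['acc'] * 5:
        acc  acc_x5
model              
m0     88.0   440.0
m3     69.0   345.0
So loc['m0', 'acc_x5'] = 440.0.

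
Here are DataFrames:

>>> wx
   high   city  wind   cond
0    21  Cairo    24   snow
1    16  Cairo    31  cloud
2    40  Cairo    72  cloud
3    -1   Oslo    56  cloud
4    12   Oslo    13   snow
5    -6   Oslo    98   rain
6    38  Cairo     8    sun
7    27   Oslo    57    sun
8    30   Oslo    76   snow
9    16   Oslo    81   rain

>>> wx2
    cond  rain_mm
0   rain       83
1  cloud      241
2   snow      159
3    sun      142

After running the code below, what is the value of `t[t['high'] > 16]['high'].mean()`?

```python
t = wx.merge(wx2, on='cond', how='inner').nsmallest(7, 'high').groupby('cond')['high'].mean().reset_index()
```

merge on 'cond' (how='inner') → 10 rows:
   high   city  wind   cond  rain_mm
0    21  Cairo    24   snow      159
1    16  Cairo    31  cloud      241
2    40  Cairo    72  cloud      241
3    -1   Oslo    56  cloud      241
4    12   Oslo    13   snow      159
5    -6   Oslo    98   rain       83
6    38  Cairo     8    sun      142
7    27   Oslo    57    sun      142
8    30   Oslo    76   snow      159
9    16   Oslo    81   rain       83
take 7 rows with smallest high:
   high   city  wind   cond  rain_mm
5    -6   Oslo    98   rain       83
3    -1   Oslo    56  cloud      241
4    12   Oslo    13   snow      159
1    16  Cairo    31  cloud      241
9    16   Oslo    81   rain       83
0    21  Cairo    24   snow      159
7    27   Oslo    57    sun      142
group by cond, mean of high:
cond
cloud     7.5
rain      5.0
snow     16.5
sun      27.0
Name: high, dtype: float64
reset_index():
    cond  high
0  cloud   7.5
1   rain   5.0
2   snow  16.5
3    sun  27.0
filter rows where high > 16:
   cond  high
2  snow  16.5
3   sun  27.0

21.75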